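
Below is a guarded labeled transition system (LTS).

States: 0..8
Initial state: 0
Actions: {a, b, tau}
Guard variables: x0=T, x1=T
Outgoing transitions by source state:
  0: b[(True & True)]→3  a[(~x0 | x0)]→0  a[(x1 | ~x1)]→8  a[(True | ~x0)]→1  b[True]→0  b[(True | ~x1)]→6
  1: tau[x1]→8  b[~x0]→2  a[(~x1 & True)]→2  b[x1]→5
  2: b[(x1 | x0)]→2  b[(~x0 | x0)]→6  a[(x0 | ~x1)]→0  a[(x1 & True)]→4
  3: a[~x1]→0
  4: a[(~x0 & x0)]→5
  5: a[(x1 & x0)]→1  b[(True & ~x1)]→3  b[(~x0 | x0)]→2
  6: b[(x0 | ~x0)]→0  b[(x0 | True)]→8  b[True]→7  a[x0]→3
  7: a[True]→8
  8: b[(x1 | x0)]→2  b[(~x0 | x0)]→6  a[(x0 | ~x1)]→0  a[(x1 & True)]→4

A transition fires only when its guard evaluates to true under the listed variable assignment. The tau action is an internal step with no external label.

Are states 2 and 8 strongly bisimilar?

Answer: BISIMILAR

Trace:
Refine partition for ~:
  P[0] = {{0,1,2,3,4,5,6,7,8}}
  P[1] = {{0,2,5,6,8},{1},{3,4},{7}}
  P[2] = {{0},{1},{2,8},{3,4},{5},{6},{7}}
Fixed point at round 3; 7 class(es).
2∈{2,8}, 8∈{2,8}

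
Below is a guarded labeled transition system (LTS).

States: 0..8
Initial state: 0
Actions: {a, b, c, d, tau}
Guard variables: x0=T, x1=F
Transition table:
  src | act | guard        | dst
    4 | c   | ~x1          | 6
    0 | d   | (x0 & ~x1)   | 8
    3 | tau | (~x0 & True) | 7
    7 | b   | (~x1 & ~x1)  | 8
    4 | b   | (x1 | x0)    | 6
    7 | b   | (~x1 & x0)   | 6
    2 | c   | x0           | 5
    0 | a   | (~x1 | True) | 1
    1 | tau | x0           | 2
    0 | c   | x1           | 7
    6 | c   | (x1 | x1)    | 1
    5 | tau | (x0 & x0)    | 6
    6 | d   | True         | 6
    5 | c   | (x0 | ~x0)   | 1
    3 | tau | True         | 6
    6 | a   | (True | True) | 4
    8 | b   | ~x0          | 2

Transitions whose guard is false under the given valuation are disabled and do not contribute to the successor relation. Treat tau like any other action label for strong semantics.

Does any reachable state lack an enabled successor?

R = {0,1,2,4,5,6,8}
  0: a→1  d→8  [2 exit(s)]
  1: tau→2  [1 exit(s)]
  2: c→5  [1 exit(s)]
  4: b→6  c→6  [2 exit(s)]
  5: c→1  tau→6  [2 exit(s)]
  6: a→4  d→6  [2 exit(s)]
  8: ∅  [deadlock]
Path to 8: d

Answer: DEADLOCK at state 8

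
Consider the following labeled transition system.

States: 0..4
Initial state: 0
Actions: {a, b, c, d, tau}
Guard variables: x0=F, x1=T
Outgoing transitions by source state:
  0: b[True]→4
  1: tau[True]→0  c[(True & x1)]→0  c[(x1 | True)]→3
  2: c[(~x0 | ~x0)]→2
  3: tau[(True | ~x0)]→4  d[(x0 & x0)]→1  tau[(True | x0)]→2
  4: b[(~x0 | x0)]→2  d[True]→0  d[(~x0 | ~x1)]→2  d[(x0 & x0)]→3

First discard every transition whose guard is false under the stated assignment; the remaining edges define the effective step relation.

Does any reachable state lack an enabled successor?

Answer: DEADLOCK-FREE

Working:
Reachable = {0,2,4}
  0: b→4  [1 out]
  2: c→2  [1 out]
  4: b→2  d→0  d→2  [3 out]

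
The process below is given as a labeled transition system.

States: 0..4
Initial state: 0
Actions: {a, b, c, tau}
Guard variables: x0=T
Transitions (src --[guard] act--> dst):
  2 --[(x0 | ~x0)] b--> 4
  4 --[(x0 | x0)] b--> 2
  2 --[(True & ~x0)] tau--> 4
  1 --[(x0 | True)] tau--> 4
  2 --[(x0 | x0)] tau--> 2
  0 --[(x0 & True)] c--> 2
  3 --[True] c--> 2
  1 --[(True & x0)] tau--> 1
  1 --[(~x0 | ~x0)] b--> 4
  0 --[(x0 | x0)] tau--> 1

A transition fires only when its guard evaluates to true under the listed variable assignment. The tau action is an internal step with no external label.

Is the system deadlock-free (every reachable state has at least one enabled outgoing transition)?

Answer: DEADLOCK-FREE

Working:
R = {0,1,2,4}
  0: c→2  tau→1  [2 out]
  1: tau→1  tau→4  [2 out]
  2: b→4  tau→2  [2 out]
  4: b→2  [1 out]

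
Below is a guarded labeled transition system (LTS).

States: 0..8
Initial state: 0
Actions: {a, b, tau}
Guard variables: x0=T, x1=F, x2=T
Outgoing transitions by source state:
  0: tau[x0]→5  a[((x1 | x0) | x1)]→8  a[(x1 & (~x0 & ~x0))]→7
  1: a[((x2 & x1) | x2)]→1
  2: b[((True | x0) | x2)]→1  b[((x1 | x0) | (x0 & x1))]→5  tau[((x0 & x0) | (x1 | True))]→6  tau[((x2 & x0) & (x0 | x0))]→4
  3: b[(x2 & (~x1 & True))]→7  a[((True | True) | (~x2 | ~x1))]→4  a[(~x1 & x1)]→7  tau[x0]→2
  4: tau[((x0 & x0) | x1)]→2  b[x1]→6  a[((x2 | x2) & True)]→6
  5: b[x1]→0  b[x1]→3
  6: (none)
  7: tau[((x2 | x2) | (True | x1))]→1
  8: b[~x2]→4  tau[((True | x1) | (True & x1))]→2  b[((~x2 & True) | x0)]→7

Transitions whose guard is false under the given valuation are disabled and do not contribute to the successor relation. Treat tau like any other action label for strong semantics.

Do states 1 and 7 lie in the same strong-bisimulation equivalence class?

Bisimulation quotient by refinement:
  π0 = {{0,1,2,3,4,5,6,7,8}}
  π1 = {{0,4},{1},{2,8},{3},{5,6},{7}}
  π2 = {{0},{1},{2},{3},{4},{5,6},{7},{8}}
8 equivalence class(es) (converged in 3)
[1]={1}  [7]={7}

Answer: NOT BISIMILAR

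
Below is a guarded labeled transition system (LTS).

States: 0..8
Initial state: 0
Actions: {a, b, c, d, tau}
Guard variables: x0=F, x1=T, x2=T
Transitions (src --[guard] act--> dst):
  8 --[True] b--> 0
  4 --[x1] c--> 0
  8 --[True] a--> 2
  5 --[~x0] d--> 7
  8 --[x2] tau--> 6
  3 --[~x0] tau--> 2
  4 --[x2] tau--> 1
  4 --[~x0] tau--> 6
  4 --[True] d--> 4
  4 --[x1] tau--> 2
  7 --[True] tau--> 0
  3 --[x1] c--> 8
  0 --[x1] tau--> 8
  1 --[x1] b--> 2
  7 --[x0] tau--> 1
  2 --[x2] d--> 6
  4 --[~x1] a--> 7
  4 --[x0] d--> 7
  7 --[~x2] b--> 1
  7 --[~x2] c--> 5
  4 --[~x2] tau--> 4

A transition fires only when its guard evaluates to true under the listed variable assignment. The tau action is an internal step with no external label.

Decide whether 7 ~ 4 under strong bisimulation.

Refine partition for ~:
  round 0: {{0,1,2,3,4,5,6,7,8}}
  round 1: {{0,7},{1},{2,5},{3},{4},{6},{8}}
  round 2: {{0},{1},{2},{3},{4},{5},{6},{7},{8}}
Fixed point at round 3; 9 class(es).
class of 7: {7}; class of 4: {4}

Answer: NOT BISIMILAR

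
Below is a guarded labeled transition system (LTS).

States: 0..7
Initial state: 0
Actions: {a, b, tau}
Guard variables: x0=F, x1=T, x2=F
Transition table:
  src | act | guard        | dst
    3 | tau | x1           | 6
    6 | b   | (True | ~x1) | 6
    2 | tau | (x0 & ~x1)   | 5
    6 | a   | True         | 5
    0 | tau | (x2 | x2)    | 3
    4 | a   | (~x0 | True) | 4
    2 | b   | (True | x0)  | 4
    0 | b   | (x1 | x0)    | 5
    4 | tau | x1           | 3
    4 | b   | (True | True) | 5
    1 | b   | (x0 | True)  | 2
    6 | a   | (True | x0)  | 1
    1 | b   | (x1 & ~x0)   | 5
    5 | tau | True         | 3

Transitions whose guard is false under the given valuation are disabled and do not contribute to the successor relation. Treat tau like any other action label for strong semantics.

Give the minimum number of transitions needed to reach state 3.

Answer: 2

Working:
BFS to 3:
  depth 0: {0}
  depth 1: {5}
  depth 2: {3}
depth(3)=2, e.g. b·tau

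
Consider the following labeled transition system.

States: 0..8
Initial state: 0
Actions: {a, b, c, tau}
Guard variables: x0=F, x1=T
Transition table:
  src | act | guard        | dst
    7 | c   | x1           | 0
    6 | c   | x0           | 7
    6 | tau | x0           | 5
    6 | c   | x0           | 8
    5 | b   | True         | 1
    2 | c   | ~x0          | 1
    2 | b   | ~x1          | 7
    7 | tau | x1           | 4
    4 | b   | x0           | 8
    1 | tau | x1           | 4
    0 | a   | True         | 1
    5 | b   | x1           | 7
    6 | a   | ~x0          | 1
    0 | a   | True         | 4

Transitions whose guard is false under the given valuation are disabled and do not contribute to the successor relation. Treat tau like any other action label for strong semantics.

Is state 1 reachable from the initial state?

Answer: REACHABLE

Working:
After dropping false guards: 9 live edges.
L0 = {0}
L1 = {1,4}  cumulative {0,1,4}
Reach set: {0,1,4}
witness 1: a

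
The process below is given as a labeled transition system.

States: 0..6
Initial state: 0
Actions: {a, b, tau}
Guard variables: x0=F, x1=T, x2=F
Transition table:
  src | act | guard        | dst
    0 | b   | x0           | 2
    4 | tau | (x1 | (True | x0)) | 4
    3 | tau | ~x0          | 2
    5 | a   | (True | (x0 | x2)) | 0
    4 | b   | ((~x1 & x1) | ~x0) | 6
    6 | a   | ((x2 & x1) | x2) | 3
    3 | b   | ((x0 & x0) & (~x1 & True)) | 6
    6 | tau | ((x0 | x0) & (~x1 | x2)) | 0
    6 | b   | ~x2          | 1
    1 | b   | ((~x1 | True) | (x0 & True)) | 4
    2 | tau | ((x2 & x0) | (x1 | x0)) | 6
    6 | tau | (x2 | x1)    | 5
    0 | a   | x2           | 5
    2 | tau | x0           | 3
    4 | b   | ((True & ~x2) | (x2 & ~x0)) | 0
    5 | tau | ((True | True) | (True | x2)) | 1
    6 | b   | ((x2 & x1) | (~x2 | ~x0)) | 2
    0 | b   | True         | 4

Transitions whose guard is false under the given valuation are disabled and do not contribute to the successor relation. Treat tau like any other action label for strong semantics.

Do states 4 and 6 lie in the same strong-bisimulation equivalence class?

Answer: NOT BISIMILAR

Analysis:
Compute ~ classes (split until stable):
  π0 = {{0,1,2,3,4,5,6}}
  π1 = {{0,1},{2,3},{4,6},{5}}
  π2 = {{0,1},{2},{3},{4},{5},{6}}
stable after 3 split(s): 6 block(s)
class of 4: {4}; class of 6: {6}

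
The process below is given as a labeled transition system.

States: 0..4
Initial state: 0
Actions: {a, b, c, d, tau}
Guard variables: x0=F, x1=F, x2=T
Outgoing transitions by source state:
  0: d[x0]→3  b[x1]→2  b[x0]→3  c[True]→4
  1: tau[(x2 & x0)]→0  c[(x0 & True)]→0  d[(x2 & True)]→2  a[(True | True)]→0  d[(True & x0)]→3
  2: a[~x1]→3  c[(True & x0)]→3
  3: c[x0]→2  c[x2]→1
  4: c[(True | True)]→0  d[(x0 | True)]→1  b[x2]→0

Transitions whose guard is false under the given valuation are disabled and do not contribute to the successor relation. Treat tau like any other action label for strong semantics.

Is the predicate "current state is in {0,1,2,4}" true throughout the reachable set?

Inv-set: {0,1,2,4}
R = {0,1,2,3,4}
  0: ok
  1: ok
  2: ok
  3: VIOLATES
  4: ok
counterexample path to 3: c·d·d·a

Answer: INVARIANT VIOLATED at state 3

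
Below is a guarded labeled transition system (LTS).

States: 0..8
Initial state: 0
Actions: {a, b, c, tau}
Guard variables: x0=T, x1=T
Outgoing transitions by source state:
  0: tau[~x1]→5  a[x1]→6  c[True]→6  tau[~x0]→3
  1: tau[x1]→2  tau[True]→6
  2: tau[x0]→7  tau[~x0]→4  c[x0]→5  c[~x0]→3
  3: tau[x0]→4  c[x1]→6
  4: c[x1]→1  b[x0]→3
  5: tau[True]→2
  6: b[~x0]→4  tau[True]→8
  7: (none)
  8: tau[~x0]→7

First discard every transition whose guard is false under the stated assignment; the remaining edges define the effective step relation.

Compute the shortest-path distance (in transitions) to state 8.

BFS to 8:
  Layer 0: {0}
  Layer 1: {6}
  Layer 2: {8}
first hit 8 at d=2 via a·tau

Answer: 2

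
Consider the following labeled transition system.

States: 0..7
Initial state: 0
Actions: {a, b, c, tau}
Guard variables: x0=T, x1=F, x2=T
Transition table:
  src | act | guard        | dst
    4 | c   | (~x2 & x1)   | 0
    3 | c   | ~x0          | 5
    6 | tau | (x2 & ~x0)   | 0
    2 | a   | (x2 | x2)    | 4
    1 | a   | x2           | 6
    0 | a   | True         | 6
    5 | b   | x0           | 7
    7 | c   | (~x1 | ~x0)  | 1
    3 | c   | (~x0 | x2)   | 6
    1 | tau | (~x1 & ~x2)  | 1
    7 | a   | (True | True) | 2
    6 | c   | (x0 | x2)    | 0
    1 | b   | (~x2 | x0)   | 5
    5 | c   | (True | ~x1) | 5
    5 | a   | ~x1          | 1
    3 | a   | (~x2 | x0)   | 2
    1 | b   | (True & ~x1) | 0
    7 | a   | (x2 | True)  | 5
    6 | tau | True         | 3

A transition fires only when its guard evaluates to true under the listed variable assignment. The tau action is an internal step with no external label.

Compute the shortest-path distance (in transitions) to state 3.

Answer: 2

Analysis:
BFS to 3:
  L0 = {0}
  L1 = {6}
  L2 = {3}
first hit 3 at d=2 via a·tau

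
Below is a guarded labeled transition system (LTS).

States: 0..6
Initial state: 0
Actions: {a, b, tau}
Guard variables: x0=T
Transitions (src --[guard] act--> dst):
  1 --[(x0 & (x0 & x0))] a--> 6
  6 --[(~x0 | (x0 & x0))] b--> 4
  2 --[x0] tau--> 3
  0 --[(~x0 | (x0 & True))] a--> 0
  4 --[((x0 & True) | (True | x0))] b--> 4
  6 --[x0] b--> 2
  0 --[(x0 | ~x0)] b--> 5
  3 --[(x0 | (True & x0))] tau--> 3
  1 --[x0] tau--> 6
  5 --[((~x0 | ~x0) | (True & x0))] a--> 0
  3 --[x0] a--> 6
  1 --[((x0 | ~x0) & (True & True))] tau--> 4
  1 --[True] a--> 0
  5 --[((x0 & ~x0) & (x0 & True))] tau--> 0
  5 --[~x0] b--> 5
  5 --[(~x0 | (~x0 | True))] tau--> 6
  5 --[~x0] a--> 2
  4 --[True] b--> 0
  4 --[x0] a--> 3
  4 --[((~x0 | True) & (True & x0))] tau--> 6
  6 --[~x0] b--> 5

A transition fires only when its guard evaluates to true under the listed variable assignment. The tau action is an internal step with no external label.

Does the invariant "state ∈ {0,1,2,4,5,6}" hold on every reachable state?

Safe = {0,1,2,4,5,6}
Reach set: {0,2,3,4,5,6}
  0: ✓
  2: ✓
  3: VIOLATES
  4: ✓
  5: ✓
  6: ✓
reach 3 via b·tau·b·tau — violates

Answer: INVARIANT VIOLATED at state 3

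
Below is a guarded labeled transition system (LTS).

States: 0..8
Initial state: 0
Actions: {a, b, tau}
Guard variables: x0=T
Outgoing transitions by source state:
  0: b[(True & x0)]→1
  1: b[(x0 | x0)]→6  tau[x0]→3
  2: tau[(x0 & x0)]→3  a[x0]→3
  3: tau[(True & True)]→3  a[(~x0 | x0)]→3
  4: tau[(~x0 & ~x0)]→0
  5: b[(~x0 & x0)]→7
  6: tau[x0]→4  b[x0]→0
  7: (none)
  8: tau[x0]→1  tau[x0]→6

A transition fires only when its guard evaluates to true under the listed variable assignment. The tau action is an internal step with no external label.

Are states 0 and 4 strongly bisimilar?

Answer: NOT BISIMILAR

Working:
Refine partition for ~:
  round 0: {{0,1,2,3,4,5,6,7,8}}
  round 1: {{0},{1,6},{2,3},{4,5,7},{8}}
  round 2: {{0},{1},{2,3},{4,5,7},{6},{8}}
stable after 3 split(s): 6 block(s)
0∈{0}, 4∈{4,5,7}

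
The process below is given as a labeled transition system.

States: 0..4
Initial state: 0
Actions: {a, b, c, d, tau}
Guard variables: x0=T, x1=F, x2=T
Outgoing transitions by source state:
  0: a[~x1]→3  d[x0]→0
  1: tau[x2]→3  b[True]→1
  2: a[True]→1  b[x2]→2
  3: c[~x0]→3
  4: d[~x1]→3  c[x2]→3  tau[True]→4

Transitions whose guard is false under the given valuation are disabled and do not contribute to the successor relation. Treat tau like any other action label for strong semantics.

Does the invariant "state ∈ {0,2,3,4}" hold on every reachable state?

Safe = {0,2,3,4}
R = {0,3}
  0: safe
  3: safe

Answer: INVARIANT HOLDS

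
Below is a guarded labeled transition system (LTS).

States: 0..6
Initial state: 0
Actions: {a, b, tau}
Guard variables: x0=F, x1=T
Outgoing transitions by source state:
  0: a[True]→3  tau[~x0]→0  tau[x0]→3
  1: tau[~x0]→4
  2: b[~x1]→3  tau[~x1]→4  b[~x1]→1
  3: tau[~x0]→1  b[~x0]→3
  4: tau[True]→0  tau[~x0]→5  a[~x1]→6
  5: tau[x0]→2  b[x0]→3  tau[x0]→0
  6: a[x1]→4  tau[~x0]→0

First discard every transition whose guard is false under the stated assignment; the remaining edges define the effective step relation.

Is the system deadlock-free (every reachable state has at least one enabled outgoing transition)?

Reach set: {0,1,3,4,5}
  0: a→3  tau→0  [2 exit(s)]
  1: tau→4  [1 exit(s)]
  3: b→3  tau→1  [2 exit(s)]
  4: tau→0  tau→5  [2 exit(s)]
  5: ∅  [STUCK]
Path to 5: a·tau·tau·tau

Answer: DEADLOCK at state 5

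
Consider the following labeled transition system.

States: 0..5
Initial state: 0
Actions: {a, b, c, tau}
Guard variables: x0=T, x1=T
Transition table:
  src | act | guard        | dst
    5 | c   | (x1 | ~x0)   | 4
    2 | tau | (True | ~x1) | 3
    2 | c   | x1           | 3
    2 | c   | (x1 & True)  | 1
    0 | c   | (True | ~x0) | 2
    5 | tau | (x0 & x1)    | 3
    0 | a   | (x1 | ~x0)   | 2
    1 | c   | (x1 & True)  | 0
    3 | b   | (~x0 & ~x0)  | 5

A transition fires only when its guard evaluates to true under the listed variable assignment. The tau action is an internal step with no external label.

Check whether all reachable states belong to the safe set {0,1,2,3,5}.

Answer: INVARIANT HOLDS

Working:
Safe = {0,1,2,3,5}
R = {0,1,2,3}
  0: ✓
  1: ✓
  2: ✓
  3: ✓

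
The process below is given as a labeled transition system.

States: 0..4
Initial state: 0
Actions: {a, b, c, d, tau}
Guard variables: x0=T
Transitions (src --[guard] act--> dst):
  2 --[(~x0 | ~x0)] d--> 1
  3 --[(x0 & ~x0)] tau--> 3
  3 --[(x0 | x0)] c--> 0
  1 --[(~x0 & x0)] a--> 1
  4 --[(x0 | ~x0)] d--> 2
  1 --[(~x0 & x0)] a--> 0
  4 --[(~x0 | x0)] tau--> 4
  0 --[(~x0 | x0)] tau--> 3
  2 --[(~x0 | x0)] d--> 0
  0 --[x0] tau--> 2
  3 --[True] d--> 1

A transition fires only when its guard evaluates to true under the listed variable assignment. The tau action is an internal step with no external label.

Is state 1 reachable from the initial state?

7 transition(s) survive guard evaluation.
L0 = {0}
L1 = {2,3}  now seen {0,2,3}
L2 = {1}  now seen {0,1,2,3}
Reach set: {0,1,2,3}
trace reaching 1: tau·d

Answer: REACHABLE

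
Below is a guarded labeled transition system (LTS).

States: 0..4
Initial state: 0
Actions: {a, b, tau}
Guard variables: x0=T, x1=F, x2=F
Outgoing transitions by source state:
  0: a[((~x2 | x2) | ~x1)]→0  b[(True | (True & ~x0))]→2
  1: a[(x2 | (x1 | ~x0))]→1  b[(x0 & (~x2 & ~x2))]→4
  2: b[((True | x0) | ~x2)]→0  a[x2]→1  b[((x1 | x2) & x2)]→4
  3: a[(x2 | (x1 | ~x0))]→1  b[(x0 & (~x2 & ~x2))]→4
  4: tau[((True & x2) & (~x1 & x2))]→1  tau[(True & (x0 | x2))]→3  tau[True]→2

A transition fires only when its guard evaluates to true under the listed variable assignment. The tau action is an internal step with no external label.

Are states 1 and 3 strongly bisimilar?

Bisimulation quotient by refinement:
  round 0: {{0,1,2,3,4}}
  round 1: {{0},{1,2,3},{4}}
  round 2: {{0},{1,3},{2},{4}}
stable after 3 split(s): 4 block(s)
1∈{1,3}, 3∈{1,3}

Answer: BISIMILAR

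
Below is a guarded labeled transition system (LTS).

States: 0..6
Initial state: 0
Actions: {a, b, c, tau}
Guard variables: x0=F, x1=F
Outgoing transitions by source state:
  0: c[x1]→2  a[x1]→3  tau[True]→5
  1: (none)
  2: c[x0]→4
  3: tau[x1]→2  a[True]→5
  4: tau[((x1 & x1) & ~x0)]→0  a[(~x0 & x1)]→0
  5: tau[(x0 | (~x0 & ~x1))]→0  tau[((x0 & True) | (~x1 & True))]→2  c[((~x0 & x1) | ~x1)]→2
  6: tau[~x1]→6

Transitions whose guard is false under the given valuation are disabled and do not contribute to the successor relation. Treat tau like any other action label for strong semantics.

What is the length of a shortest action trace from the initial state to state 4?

BFS to 4:
  depth 0: {0}
  depth 1: {5}
  depth 2: {2}
4 never appears.

Answer: UNREACHABLE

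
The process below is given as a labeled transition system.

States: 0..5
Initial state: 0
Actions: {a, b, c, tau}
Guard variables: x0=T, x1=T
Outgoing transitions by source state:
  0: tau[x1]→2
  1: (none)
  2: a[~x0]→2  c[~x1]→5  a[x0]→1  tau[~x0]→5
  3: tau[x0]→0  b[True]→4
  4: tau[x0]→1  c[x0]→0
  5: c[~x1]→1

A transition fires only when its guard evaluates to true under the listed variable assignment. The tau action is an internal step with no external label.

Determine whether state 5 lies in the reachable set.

Answer: UNREACHABLE

Working:
After dropping false guards: 6 live edges.
depth 0: {0}
depth 1: {2}  total {0,2}
depth 2: {1}  total {0,1,2}
R = {0,1,2}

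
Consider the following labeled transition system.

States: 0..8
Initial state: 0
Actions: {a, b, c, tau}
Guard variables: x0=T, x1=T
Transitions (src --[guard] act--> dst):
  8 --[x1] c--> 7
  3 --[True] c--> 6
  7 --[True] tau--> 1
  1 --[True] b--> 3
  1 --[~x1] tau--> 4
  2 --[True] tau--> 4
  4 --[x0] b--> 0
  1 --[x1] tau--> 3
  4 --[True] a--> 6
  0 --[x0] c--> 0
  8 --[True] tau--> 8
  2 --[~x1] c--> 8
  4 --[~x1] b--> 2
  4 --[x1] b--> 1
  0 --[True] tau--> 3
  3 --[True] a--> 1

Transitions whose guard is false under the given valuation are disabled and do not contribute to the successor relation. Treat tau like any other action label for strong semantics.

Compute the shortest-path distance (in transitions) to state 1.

Answer: 2

Analysis:
Layered search for 1:
  Layer 0: {0}
  Layer 1: {3}
  Layer 2: {1,6}
depth(1)=2, e.g. tau·a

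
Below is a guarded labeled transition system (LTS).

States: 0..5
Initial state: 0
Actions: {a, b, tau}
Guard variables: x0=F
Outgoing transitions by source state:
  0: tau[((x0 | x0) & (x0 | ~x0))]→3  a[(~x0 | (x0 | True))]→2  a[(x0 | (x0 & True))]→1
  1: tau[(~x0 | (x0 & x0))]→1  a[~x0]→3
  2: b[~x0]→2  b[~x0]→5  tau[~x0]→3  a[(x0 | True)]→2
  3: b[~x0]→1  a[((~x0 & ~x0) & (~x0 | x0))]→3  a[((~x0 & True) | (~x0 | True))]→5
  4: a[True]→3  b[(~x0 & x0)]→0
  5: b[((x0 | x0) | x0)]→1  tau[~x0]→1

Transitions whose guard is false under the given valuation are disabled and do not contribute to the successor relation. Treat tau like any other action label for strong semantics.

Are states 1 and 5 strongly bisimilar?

Answer: NOT BISIMILAR

Trace:
Compute ~ classes (split until stable):
  π0 = {{0,1,2,3,4,5}}
  π1 = {{0,4},{1},{2},{3},{5}}
  π2 = {{0},{1},{2},{3},{4},{5}}
6 equivalence class(es) (converged in 3)
1∈{1}, 5∈{5}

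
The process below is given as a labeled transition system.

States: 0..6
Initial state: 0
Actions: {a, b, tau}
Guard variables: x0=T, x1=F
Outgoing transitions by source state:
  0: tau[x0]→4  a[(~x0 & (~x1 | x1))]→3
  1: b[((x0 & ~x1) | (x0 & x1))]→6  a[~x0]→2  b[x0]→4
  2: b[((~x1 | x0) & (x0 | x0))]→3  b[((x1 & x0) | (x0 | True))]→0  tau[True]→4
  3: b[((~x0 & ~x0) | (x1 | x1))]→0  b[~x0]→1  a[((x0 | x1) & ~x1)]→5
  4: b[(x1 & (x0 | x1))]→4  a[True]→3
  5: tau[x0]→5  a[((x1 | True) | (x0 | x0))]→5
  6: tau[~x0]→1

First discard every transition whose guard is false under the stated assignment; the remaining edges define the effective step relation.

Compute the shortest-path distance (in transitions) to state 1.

Layered search for 1:
  L0 = {0}
  L1 = {4}
  L2 = {3}
  L3 = {5}
1 never appears.

Answer: UNREACHABLE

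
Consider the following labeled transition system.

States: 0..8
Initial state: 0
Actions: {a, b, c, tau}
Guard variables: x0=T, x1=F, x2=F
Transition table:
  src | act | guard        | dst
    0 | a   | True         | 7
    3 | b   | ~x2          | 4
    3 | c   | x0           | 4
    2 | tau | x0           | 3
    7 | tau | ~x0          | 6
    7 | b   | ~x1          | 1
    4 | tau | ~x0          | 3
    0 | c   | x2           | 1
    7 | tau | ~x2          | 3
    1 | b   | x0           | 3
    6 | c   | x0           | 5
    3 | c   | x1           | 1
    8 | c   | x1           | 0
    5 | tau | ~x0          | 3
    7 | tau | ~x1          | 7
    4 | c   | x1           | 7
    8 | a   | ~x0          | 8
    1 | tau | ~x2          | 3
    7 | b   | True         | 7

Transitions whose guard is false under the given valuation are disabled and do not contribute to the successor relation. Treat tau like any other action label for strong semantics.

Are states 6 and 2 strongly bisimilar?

Answer: NOT BISIMILAR

Trace:
Compute ~ classes (split until stable):
  P[0] = {{0,1,2,3,4,5,6,7,8}}
  P[1] = {{0},{1,7},{2},{3},{4,5,8},{6}}
  P[2] = {{0},{1},{2},{3},{4,5,8},{6},{7}}
Fixed point at round 3; 7 class(es).
6∈{6}, 2∈{2}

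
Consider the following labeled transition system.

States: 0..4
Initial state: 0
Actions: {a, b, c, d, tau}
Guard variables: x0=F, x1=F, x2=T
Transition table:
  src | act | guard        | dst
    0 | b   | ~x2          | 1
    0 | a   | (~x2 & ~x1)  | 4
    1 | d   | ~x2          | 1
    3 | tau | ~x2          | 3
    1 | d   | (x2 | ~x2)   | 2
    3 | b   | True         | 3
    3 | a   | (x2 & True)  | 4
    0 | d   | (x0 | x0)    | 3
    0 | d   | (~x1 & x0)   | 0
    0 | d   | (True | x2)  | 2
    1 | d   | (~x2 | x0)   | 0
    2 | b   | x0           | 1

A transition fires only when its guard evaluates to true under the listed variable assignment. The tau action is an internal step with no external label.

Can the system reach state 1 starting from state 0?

Answer: UNREACHABLE

Trace:
4 transition(s) survive guard evaluation.
L0 = {0}
L1 = {2}  cumulative {0,2}
Reachable = {0,2}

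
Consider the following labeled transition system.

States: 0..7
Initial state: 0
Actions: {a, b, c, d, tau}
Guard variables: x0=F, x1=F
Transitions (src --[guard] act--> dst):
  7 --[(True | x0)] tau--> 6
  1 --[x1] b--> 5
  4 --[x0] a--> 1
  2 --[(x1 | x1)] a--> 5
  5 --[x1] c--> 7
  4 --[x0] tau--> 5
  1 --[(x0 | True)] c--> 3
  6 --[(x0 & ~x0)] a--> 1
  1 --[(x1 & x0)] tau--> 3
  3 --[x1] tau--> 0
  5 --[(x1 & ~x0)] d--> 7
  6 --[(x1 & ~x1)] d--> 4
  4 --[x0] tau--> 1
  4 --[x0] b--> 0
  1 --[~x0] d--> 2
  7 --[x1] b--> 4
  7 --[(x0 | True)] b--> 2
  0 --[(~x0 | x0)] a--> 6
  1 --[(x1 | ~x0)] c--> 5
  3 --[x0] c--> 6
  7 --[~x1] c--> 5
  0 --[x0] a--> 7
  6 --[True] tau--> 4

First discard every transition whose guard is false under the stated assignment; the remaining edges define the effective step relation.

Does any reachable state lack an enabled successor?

Answer: DEADLOCK at state 4

Working:
Reach set: {0,4,6}
  0: a→6  [1 out]
  4: ∅  [no exit]
  6: tau→4  [1 out]
witness 4: a·tau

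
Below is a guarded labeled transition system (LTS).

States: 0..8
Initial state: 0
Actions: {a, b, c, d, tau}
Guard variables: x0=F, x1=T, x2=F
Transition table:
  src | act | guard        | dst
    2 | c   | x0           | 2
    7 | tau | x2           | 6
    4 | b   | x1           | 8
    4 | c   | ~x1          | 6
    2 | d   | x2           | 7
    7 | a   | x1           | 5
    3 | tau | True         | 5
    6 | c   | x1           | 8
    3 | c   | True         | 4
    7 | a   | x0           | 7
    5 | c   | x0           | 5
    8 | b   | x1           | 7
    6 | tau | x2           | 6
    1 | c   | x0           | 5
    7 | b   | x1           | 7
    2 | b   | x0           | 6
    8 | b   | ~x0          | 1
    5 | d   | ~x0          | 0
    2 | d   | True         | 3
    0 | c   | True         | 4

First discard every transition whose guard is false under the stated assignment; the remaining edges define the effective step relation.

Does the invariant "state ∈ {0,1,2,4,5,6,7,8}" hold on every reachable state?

Allowed set {0,1,2,4,5,6,7,8}
R = {0,1,4,5,7,8}
  0: ok
  1: ok
  4: ok
  5: ok
  7: ok
  8: ok

Answer: INVARIANT HOLDS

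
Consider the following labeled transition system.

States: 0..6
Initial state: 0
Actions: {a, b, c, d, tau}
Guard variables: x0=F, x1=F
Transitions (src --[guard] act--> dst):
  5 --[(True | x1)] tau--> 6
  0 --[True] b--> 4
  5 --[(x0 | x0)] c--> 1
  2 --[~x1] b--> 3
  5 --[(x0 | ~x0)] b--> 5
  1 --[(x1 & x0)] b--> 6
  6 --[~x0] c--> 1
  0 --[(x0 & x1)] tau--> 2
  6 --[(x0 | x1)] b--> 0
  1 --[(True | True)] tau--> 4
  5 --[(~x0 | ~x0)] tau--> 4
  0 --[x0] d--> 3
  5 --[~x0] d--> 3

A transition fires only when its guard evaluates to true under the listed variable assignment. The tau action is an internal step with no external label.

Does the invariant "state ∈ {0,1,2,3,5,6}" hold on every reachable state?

Inv-set: {0,1,2,3,5,6}
Reach set: {0,4}
  0: safe
  4: VIOLATES
counterexample path to 4: b

Answer: INVARIANT VIOLATED at state 4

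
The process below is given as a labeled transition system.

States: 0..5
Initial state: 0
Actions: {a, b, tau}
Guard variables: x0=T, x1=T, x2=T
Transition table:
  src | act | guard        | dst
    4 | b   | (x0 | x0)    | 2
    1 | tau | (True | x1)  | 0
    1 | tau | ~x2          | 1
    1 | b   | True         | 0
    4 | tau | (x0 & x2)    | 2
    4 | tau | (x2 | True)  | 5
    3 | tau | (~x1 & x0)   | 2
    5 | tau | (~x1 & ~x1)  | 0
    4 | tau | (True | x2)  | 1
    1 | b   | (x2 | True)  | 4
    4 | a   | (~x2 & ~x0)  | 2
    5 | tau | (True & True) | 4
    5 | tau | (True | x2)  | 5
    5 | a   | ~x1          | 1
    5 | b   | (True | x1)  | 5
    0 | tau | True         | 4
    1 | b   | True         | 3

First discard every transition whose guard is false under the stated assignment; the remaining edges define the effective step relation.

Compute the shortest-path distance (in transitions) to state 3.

Answer: 3

Analysis:
Layered search for 3:
  depth 0: {0}
  depth 1: {4}
  depth 2: {1,2,5}
  depth 3: {3}
3 enters at depth 3; path tau·tau·b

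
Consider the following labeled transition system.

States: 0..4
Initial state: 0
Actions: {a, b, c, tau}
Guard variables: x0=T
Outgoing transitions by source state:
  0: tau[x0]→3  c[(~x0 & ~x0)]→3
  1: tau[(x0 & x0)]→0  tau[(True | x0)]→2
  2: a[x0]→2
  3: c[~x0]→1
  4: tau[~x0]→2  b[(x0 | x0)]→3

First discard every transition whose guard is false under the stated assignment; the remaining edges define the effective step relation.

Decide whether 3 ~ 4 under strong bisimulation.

Answer: NOT BISIMILAR

Trace:
Bisimulation quotient by refinement:
  π0 = {{0,1,2,3,4}}
  π1 = {{0,1},{2},{3},{4}}
  π2 = {{0},{1},{2},{3},{4}}
Fixed point at round 3; 5 class(es).
3∈{3}, 4∈{4}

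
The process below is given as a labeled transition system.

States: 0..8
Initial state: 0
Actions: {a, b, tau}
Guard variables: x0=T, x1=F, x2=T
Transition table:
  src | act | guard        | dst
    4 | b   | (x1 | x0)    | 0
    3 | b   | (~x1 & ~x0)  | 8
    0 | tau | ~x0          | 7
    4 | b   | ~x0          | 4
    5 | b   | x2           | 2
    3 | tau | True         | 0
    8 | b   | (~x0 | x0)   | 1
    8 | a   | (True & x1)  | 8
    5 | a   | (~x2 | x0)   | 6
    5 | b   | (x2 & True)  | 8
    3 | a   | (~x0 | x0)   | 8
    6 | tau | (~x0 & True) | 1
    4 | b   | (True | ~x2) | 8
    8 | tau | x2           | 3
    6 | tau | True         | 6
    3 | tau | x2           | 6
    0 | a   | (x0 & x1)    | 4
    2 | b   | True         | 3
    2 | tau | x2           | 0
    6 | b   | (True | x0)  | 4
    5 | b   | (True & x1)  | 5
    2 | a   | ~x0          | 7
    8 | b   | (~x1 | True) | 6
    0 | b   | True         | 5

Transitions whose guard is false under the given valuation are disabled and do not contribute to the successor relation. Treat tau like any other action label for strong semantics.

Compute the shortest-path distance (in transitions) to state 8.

BFS to 8:
  depth 0: {0}
  depth 1: {5}
  depth 2: {2,6,8}
first hit 8 at d=2 via b·b

Answer: 2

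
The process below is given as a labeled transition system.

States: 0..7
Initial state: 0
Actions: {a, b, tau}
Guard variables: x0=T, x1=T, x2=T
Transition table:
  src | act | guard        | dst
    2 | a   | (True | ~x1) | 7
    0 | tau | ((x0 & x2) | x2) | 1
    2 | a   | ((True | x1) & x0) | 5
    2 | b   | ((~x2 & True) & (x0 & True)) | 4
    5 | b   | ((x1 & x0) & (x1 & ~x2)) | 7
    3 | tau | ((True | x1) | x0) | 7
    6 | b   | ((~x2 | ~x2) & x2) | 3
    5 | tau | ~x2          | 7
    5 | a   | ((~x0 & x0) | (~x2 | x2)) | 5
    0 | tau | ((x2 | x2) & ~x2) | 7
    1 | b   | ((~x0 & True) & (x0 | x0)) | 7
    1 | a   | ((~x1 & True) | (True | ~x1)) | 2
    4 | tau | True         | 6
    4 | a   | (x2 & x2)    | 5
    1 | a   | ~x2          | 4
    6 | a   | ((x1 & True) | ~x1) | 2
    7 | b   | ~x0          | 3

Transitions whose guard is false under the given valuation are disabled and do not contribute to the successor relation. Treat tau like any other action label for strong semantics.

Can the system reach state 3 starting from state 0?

9 transition(s) survive guard evaluation.
depth 0: {0}
depth 1: {1}  total {0,1}
depth 2: {2}  total {0,1,2}
depth 3: {5,7}  total {0,1,2,5,7}
R = {0,1,2,5,7}

Answer: UNREACHABLE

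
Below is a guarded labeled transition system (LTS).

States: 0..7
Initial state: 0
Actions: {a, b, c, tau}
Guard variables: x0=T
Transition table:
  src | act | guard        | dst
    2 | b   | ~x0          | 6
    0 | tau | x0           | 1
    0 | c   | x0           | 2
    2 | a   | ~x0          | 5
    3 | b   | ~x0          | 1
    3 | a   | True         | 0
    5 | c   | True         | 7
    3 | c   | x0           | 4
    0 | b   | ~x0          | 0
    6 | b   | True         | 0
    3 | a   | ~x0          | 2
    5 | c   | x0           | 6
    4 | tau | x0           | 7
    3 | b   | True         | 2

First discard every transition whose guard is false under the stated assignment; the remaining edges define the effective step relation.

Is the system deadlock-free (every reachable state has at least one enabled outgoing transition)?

Answer: DEADLOCK at state 1

Analysis:
Reach set: {0,1,2}
  0: c→2  tau→1  [2 exit(s)]
  1: ∅  [deadlock]
  2: ∅  [deadlock]
Path to 1: tau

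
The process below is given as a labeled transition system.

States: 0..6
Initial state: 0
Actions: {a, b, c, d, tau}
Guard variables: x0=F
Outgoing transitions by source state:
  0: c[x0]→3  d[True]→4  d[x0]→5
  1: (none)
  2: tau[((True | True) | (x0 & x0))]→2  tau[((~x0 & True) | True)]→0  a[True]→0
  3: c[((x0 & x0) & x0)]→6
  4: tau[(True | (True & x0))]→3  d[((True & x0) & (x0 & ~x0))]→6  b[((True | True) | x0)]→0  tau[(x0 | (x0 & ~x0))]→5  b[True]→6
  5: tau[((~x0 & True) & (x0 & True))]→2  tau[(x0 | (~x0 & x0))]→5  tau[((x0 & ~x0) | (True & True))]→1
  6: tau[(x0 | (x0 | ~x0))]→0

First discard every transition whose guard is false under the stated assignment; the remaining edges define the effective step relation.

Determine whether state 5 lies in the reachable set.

Guard filter leaves 9 enabled edge(s).
depth 0: {0}
depth 1: {4}  total {0,4}
depth 2: {3,6}  total {0,3,4,6}
Reachable = {0,3,4,6}

Answer: UNREACHABLE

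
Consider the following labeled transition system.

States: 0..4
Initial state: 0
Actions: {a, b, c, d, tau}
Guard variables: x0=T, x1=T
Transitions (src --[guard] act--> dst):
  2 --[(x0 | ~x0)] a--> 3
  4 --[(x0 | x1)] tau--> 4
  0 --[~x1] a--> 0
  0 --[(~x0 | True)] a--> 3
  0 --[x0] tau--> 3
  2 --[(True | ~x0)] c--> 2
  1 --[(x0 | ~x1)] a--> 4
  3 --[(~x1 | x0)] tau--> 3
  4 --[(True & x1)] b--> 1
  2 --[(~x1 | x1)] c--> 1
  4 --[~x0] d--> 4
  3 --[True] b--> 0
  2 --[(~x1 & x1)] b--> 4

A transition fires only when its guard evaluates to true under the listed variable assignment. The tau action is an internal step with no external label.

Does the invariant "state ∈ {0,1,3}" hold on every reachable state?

Answer: INVARIANT HOLDS

Working:
Allowed set {0,1,3}
Reachable = {0,3}
  0: ok
  3: ok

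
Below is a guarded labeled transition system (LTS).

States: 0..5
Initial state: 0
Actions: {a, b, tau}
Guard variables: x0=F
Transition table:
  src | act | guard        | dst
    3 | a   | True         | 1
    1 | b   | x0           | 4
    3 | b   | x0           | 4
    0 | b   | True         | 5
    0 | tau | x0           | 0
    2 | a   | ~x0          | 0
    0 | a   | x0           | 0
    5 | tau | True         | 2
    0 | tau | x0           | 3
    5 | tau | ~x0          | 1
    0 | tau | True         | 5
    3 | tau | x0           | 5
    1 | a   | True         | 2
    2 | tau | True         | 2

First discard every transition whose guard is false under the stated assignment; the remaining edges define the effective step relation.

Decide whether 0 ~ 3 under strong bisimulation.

Answer: NOT BISIMILAR

Trace:
Bisimulation quotient by refinement:
  P[0] = {{0,1,2,3,4,5}}
  P[1] = {{0},{1,3},{2},{4},{5}}
  P[2] = {{0},{1},{2},{3},{4},{5}}
stable after 3 split(s): 6 block(s)
[0]={0}  [3]={3}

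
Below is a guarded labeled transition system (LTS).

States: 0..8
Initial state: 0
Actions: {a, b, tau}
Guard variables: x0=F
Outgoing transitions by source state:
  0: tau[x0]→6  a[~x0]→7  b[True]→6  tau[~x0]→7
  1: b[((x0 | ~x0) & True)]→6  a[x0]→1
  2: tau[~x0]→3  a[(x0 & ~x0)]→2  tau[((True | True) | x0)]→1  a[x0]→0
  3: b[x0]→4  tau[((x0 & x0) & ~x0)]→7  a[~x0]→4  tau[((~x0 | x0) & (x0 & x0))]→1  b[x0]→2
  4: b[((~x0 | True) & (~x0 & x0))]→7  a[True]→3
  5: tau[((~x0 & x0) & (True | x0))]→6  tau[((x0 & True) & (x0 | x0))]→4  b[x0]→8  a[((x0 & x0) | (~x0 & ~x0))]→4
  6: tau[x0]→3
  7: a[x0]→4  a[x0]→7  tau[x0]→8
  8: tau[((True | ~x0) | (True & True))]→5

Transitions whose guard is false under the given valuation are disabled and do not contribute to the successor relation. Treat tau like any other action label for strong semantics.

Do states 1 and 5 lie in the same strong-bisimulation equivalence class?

Refine partition for ~:
  P[0] = {{0,1,2,3,4,5,6,7,8}}
  P[1] = {{0},{1},{2,8},{3,4,5},{6,7}}
  P[2] = {{0},{1},{2},{3,4,5},{6,7},{8}}
Fixed point at round 3; 6 class(es).
class of 1: {1}; class of 5: {3,4,5}

Answer: NOT BISIMILAR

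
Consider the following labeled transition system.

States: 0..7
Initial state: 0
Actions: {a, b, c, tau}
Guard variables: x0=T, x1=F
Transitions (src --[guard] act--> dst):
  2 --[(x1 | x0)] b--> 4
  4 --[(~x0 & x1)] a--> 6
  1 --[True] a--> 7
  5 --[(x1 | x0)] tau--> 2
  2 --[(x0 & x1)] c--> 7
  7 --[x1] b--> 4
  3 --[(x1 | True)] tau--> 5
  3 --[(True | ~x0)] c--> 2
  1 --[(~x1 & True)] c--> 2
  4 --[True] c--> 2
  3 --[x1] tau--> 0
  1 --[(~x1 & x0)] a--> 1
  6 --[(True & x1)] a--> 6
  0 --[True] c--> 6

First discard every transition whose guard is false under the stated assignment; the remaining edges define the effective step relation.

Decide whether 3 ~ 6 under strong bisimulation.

Compute ~ classes (split until stable):
  π0 = {{0,1,2,3,4,5,6,7}}
  π1 = {{0,4},{1},{2},{3},{5},{6,7}}
  π2 = {{0},{1},{2},{3},{4},{5},{6,7}}
stable after 3 split(s): 7 block(s)
3∈{3}, 6∈{6,7}

Answer: NOT BISIMILAR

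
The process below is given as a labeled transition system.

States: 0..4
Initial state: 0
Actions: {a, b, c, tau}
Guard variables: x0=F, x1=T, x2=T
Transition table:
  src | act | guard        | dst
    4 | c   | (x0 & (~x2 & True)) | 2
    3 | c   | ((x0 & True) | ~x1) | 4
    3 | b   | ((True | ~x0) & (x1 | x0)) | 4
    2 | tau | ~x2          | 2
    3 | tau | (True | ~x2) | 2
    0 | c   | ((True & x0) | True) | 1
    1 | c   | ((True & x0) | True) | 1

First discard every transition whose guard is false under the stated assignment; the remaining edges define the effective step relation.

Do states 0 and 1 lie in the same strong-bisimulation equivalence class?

Refine partition for ~:
  π0 = {{0,1,2,3,4}}
  π1 = {{0,1},{2,4},{3}}
Fixed point at round 2; 3 class(es).
class of 0: {0,1}; class of 1: {0,1}

Answer: BISIMILAR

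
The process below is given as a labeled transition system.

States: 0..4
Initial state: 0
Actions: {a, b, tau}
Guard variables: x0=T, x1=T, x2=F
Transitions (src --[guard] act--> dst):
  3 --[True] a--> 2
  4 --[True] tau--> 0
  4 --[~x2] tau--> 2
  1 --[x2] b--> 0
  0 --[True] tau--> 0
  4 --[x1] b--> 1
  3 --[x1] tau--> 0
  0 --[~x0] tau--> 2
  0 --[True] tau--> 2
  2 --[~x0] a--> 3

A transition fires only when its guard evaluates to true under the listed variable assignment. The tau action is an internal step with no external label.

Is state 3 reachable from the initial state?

Answer: UNREACHABLE

Trace:
7 transition(s) survive guard evaluation.
depth 0: {0}
depth 1: {2}  now seen {0,2}
Reach set: {0,2}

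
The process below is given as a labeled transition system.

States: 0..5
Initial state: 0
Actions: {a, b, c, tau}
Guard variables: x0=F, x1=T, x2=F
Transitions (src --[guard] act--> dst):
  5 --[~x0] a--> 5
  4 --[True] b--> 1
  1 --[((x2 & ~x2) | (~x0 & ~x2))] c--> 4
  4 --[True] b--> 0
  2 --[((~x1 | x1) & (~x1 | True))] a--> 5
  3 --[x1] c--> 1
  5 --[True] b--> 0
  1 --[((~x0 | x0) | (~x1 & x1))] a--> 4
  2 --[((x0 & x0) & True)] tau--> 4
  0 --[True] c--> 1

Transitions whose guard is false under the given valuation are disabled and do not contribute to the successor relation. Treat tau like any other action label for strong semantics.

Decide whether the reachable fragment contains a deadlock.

Answer: DEADLOCK-FREE

Trace:
Reachable = {0,1,4}
  0: c→1  [deg 1]
  1: a→4  c→4  [deg 2]
  4: b→0  b→1  [deg 2]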